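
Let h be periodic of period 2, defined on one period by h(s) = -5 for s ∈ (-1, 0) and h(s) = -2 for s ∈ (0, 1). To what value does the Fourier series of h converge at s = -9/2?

-5

s = -9/2 differs from s = -1/2 by -2 full period(s), and the series is 2-periodic.
h is continuous at s = -1/2 with value -5, so the series converges to -5 there.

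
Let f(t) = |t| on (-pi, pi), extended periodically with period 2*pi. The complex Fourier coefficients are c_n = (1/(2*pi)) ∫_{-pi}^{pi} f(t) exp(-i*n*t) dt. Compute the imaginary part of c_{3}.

Since f is real-valued, Im(c_{3}) = -(1/(2*pi)) ∫_{-pi}^{pi} f(t) sin(3*t) dt = -b_{3}/2.
(f is even, so the integrand is odd over a symmetric interval and the integral vanishes.)

0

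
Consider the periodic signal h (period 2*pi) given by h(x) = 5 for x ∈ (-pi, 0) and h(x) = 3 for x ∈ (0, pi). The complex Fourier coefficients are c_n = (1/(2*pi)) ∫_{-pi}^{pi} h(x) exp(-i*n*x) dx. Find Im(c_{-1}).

-2/pi

Since h is real-valued, Im(c_{-1}) = -(1/(2*pi)) ∫_{-pi}^{pi} h(x) sin(-x) dx = b_{1}/2.
Split the integral at the breakpoints.
Directly, an antiderivative of (5) sin(-x) is 5*cos(x); evaluating from -pi to 0: ∫_{-pi}^{0} (5) sin(-x) dx = (5) - (-5) = 10.
Directly, an antiderivative of (3) sin(-x) is 3*cos(x); evaluating from 0 to pi: ∫_{0}^{pi} (3) sin(-x) dx = (-3) - (3) = -6.
So ∫_{-pi}^{pi} h(x) sin(-x) dx = 4.
Hence Im(c_{-1}) = (-1/(2*pi))·(4) = -2/pi.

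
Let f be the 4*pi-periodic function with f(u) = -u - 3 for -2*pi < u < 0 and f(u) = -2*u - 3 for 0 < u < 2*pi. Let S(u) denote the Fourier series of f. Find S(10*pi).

-pi - 3

u = 10*pi differs from u = 2*pi by 2 full period(s), and the series is 4*pi-periodic.
At u = 2*pi the one-sided limits are f(2*pi^-) = -4*pi - 3 and f(2*pi^+) = -3 + 2*pi.
By Dirichlet's theorem the series converges to their average, [(-4*pi - 3) + (-3 + 2*pi)]/2 = -pi - 3.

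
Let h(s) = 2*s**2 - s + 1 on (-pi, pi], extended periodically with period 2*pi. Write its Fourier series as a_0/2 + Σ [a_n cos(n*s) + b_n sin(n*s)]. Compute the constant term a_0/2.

1 + 2*pi**2/3

a_0 = 1/pi ∫_{-pi}^{pi} h(s) ds = 1/pi · (2*pi + 4*pi**3/3) = 2 + 4*pi**2/3.
So the constant term a_0/2 = 1 + 2*pi**2/3.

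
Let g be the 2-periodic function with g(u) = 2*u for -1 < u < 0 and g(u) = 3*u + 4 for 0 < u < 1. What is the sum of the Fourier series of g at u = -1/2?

-1

g is continuous at u = -1/2 with value -1, so the series converges to -1 there.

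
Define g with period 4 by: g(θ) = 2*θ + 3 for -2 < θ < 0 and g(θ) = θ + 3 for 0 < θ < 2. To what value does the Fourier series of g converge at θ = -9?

θ = -9 differs from θ = -1 by -2 full period(s), and the series is 4-periodic.
g is continuous at θ = -1 with value 1, so the series converges to 1 there.

1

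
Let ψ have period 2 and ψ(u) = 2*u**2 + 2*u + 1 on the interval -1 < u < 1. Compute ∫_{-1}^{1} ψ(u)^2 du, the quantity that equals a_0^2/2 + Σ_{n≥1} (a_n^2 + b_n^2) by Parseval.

134/15

∫_{-1}^{1} ψ(u)^2 du = 134/15.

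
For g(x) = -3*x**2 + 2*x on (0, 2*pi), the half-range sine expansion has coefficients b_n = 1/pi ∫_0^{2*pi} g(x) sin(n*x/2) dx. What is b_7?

8*(-147*pi**2 + 12 + 49*pi)/(343*pi)

b_7 = 1/pi ∫_0^{2*pi} (-3*x**2 + 2*x) sin(7*x/2) dx.
Integrating by parts twice (tabular method), an antiderivative of (-3*x**2 + 2*x) sin(7*x/2) is 6*x**2*cos(7*x/2)/7 - 24*x*sin(7*x/2)/49 - 4*x*cos(7*x/2)/7 + 8*sin(7*x/2)/49 - 48*cos(7*x/2)/343; evaluating from 0 to 2*pi: ∫_{0}^{2*pi} (-3*x**2 + 2*x) sin(7*x/2) dx = (-24*pi**2/7 + 48/343 + 8*pi/7) - (-48/343) = -24*pi**2/7 + 96/343 + 8*pi/7.
Hence b_7 = (1/pi)·(-24*pi**2/7 + 96/343 + 8*pi/7) = 8*(-147*pi**2 + 12 + 49*pi)/(343*pi).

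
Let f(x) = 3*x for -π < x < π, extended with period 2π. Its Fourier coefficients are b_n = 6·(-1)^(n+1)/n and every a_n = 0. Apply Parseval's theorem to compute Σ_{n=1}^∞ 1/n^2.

pi**2/6

Parseval: Σ b_n^2 = (1/π) ∫_{-π}^{π} f(x)^2 dx = 6*pi**2.
Σ b_n^2 = Σ 36/n^2, so Σ 1/n^2 = (6*pi**2)/36 = pi**2/6.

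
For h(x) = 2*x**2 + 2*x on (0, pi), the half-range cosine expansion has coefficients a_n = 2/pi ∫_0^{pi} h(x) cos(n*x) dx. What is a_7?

a_7 = 2/pi ∫_0^{pi} (2*x**2 + 2*x) cos(7*x) dx.
Integrating by parts twice (tabular method), an antiderivative of (2*x**2 + 2*x) cos(7*x) is 2*x**2*sin(7*x)/7 + 2*x*sin(7*x)/7 + 4*x*cos(7*x)/49 - 4*sin(7*x)/343 + 2*cos(7*x)/49; evaluating from 0 to pi: ∫_{0}^{pi} (2*x**2 + 2*x) cos(7*x) dx = (-4*pi/49 - 2/49) - (2/49) = -4*pi/49 - 4/49.
Hence a_7 = (2/pi)·(-4*pi/49 - 4/49) = 8*(-pi - 1)/(49*pi).

8*(-pi - 1)/(49*pi)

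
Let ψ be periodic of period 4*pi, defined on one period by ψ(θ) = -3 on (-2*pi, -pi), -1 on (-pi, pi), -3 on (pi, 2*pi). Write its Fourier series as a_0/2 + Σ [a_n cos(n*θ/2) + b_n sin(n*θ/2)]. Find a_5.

a_5 = (1/(2*pi)) ∫_{-2*pi}^{2*pi} ψ(θ) cos(5*θ/2) dθ.
ψ is even and cos(5*θ/2) is even, so the integrand is even and a_5 = 1/pi ∫_0^{2*pi} ψ(θ) cos(5*θ/2) dθ.
Split the integral at the breakpoints.
Directly, an antiderivative of (-1) cos(5*θ/2) is -2*sin(5*θ/2)/5; evaluating from 0 to pi: ∫_{0}^{pi} (-1) cos(5*θ/2) dθ = (-2/5) - (0) = -2/5.
Directly, an antiderivative of (-3) cos(5*θ/2) is -6*sin(5*θ/2)/5; evaluating from pi to 2*pi: ∫_{pi}^{2*pi} (-3) cos(5*θ/2) dθ = (0) - (-6/5) = 6/5.
Summing the pieces and multiplying by (1/pi) gives a_5 = 4/(5*pi).

4/(5*pi)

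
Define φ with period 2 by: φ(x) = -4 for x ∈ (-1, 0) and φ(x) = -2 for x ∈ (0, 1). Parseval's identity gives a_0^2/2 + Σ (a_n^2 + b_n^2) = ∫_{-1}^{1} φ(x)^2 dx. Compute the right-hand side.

∫_{-1}^{1} φ(x)^2 dx = 20.

20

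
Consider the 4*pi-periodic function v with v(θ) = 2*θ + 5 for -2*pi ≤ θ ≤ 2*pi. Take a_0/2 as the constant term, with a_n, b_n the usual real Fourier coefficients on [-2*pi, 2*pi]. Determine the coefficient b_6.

b_6 = (1/(2*pi)) ∫_{-2*pi}^{2*pi} v(θ) sin(3*θ) dθ.
Integrating by parts (boundary term plus one more integral), an antiderivative of (2*θ + 5) sin(3*θ) is -2*θ*cos(3*θ)/3 + 2*sin(3*θ)/9 - 5*cos(3*θ)/3; evaluating from -2*pi to 2*pi: ∫_{-2*pi}^{2*pi} (2*θ + 5) sin(3*θ) dθ = (-4*pi/3 - 5/3) - (-5/3 + 4*pi/3) = -8*pi/3.
Hence b_6 = (1/(2*pi))·(-8*pi/3) = -4/3.

-4/3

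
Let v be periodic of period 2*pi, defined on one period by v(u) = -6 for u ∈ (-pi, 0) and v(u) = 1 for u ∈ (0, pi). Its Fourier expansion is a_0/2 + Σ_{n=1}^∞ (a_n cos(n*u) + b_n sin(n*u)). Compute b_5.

14/(5*pi)

b_5 = 1/pi ∫_{-pi}^{pi} v(u) sin(5*u) du.
Split the integral at the breakpoints.
Directly, an antiderivative of (-6) sin(5*u) is 6*cos(5*u)/5; evaluating from -pi to 0: ∫_{-pi}^{0} (-6) sin(5*u) du = (6/5) - (-6/5) = 12/5.
Directly, an antiderivative of (1) sin(5*u) is -cos(5*u)/5; evaluating from 0 to pi: ∫_{0}^{pi} (1) sin(5*u) du = (1/5) - (-1/5) = 2/5.
Summing the pieces and multiplying by (1/pi) gives b_5 = 14/(5*pi).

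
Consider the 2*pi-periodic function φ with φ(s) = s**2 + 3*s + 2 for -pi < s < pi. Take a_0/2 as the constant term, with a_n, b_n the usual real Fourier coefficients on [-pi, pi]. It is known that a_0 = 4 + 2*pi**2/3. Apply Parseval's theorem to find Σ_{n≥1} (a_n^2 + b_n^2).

Parseval: a_0^2/2 + Σ_{n≥1} (a_n^2+b_n^2) = 1/pi ∫_{-pi}^{pi} φ(s)^2 ds = 8 + 2*pi**4/5 + 26*pi**2/3.
Subtract a_0^2/2 = 2*(6 + pi**2)**2/9: Σ (a_n^2+b_n^2) = pi**2*(8*pi**2/45 + 6).

pi**2*(8*pi**2/45 + 6)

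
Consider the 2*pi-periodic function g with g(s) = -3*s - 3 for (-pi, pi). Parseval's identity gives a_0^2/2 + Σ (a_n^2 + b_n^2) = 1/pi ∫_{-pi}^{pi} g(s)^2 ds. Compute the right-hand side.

18 + 6*pi**2

1/pi ∫_{-pi}^{pi} g(s)^2 ds = 1/pi · (6*pi*(3 + pi**2)) = 18 + 6*pi**2.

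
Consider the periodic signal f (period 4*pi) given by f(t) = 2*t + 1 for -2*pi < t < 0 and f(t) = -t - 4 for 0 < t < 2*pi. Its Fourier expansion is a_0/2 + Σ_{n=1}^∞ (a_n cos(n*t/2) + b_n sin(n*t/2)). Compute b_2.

-1

b_2 = (1/(2*pi)) ∫_{-2*pi}^{2*pi} f(t) sin(t) dt.
Split the integral at the breakpoints.
Integrating by parts (boundary term plus one more integral), an antiderivative of (2*t + 1) sin(t) is -2*t*cos(t) + 2*sin(t) - cos(t); evaluating from -2*pi to 0: ∫_{-2*pi}^{0} (2*t + 1) sin(t) dt = (-1) - (-1 + 4*pi) = -4*pi.
Integrating by parts (boundary term plus one more integral), an antiderivative of (-t - 4) sin(t) is t*cos(t) - sin(t) + 4*cos(t); evaluating from 0 to 2*pi: ∫_{0}^{2*pi} (-t - 4) sin(t) dt = (4 + 2*pi) - (4) = 2*pi.
Summing the pieces and multiplying by (1/(2*pi)) gives b_2 = -1.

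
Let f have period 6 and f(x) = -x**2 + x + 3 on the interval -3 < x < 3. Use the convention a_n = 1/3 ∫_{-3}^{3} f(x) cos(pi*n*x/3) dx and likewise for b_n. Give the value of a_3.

4/pi**2

a_3 = 1/3 ∫_{-3}^{3} f(x) cos(pi*x) dx.
Integrating by parts twice (tabular method), an antiderivative of (-x**2 + x + 3) cos(pi*x) is -x**2*sin(pi*x)/pi + x*sin(pi*x)/pi - 2*x*cos(pi*x)/pi**2 + 2*sin(pi*x)/pi**3 + 3*sin(pi*x)/pi + cos(pi*x)/pi**2; evaluating from -3 to 3: ∫_{-3}^{3} (-x**2 + x + 3) cos(pi*x) dx = (5/pi**2) - (-7/pi**2) = 12/pi**2.
Hence a_3 = (1/3)·(12/pi**2) = 4/pi**2.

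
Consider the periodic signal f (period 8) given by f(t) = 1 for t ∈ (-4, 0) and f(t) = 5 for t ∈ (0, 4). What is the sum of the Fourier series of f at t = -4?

At t = -4 the one-sided limits are f(-4^-) = 5 and f(-4^+) = 1.
By Dirichlet's theorem the series converges to their average, [(5) + (1)]/2 = 3.

3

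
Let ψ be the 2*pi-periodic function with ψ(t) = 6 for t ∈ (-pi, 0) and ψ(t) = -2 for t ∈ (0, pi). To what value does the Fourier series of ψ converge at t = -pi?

At t = -pi the one-sided limits are ψ(-pi^-) = -2 and ψ(-pi^+) = 6.
By Dirichlet's theorem the series converges to their average, [(-2) + (6)]/2 = 2.

2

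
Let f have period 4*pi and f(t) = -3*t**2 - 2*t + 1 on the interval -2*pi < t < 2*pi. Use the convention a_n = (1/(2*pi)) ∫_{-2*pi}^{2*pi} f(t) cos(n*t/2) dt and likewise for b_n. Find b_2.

b_2 = (1/(2*pi)) ∫_{-2*pi}^{2*pi} f(t) sin(t) dt.
Integrating by parts twice (tabular method), an antiderivative of (-3*t**2 - 2*t + 1) sin(t) is 3*t**2*cos(t) - 6*t*sin(t) + 2*t*cos(t) - 2*sin(t) - 7*cos(t); evaluating from -2*pi to 2*pi: ∫_{-2*pi}^{2*pi} (-3*t**2 - 2*t + 1) sin(t) dt = (-7 + 4*pi + 12*pi**2) - (-4*pi - 7 + 12*pi**2) = 8*pi.
Hence b_2 = (1/(2*pi))·(8*pi) = 4.

4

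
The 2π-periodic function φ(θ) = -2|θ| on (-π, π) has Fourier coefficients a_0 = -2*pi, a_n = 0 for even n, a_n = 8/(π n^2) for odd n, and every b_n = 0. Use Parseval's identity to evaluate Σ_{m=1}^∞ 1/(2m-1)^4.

Parseval: a_0^2/2 + Σ a_n^2 = (1/π) ∫_{-π}^{π} φ(θ)^2 dθ = 8*pi**2/3.
Subtract a_0^2/2 = 2*pi**2: Σ a_n^2 = 2*pi**2/3.
Only odd n contribute, with a_n^2 = 64/(π^2 n^4), so Σ_{m≥1} 1/(2m-1)^4 = π^2·(2*pi**2/3)/64 = pi**4/96.

pi**4/96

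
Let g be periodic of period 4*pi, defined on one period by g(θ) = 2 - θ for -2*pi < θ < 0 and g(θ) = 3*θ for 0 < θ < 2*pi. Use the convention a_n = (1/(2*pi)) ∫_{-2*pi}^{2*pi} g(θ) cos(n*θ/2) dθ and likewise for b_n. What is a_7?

a_7 = (1/(2*pi)) ∫_{-2*pi}^{2*pi} g(θ) cos(7*θ/2) dθ.
Split the integral at the breakpoints.
Integrating by parts (boundary term plus one more integral), an antiderivative of (2 - θ) cos(7*θ/2) is -2*θ*sin(7*θ/2)/7 + 4*sin(7*θ/2)/7 - 4*cos(7*θ/2)/49; evaluating from -2*pi to 0: ∫_{-2*pi}^{0} (2 - θ) cos(7*θ/2) dθ = (-4/49) - (4/49) = -8/49.
Integrating by parts (boundary term plus one more integral), an antiderivative of (3*θ) cos(7*θ/2) is 6*θ*sin(7*θ/2)/7 + 12*cos(7*θ/2)/49; evaluating from 0 to 2*pi: ∫_{0}^{2*pi} (3*θ) cos(7*θ/2) dθ = (-12/49) - (12/49) = -24/49.
Summing the pieces and multiplying by (1/(2*pi)) gives a_7 = -16/(49*pi).

-16/(49*pi)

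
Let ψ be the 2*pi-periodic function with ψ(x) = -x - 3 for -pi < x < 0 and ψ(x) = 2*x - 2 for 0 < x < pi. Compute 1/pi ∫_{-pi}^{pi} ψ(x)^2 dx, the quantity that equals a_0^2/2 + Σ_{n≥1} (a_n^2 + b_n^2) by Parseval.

1/pi ∫_{-pi}^{pi} ψ(x)^2 dx = 1/pi · (pi*(-21*pi + 39 + 5*pi**2)/3) = -7*pi + 13 + 5*pi**2/3.

-7*pi + 13 + 5*pi**2/3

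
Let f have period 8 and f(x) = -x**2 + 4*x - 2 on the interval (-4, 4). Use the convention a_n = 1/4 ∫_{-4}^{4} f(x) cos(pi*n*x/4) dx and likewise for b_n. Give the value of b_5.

32/(5*pi)

b_5 = 1/4 ∫_{-4}^{4} f(x) sin(5*pi*x/4) dx.
Integrating by parts twice (tabular method), an antiderivative of (-x**2 + 4*x - 2) sin(5*pi*x/4) is 4*x**2*cos(5*pi*x/4)/(5*pi) - 32*x*sin(5*pi*x/4)/(25*pi**2) - 16*x*cos(5*pi*x/4)/(5*pi) + 64*sin(5*pi*x/4)/(25*pi**2) - 128*cos(5*pi*x/4)/(125*pi**3) + 8*cos(5*pi*x/4)/(5*pi); evaluating from -4 to 4: ∫_{-4}^{4} (-x**2 + 4*x - 2) sin(5*pi*x/4) dx = (8*(16 - 25*pi**2)/(125*pi**3)) - (8*(16 - 425*pi**2)/(125*pi**3)) = 128/(5*pi).
Hence b_5 = (1/4)·(128/(5*pi)) = 32/(5*pi).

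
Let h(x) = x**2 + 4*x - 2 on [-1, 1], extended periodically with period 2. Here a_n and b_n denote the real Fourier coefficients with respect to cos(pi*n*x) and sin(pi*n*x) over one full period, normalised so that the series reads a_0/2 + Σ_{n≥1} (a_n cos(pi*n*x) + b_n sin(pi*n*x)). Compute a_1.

-4/pi**2

a_1 = ∫_{-1}^{1} h(x) cos(pi*x) dx.
Integrating by parts twice (tabular method), an antiderivative of (x**2 + 4*x - 2) cos(pi*x) is x**2*sin(pi*x)/pi + 4*x*sin(pi*x)/pi + 2*x*cos(pi*x)/pi**2 - 2*sin(pi*x)/pi - 2*sin(pi*x)/pi**3 + 4*cos(pi*x)/pi**2; evaluating from -1 to 1: ∫_{-1}^{1} (x**2 + 4*x - 2) cos(pi*x) dx = (-6/pi**2) - (-2/pi**2) = -4/pi**2.
Hence a_1 = -4/pi**2.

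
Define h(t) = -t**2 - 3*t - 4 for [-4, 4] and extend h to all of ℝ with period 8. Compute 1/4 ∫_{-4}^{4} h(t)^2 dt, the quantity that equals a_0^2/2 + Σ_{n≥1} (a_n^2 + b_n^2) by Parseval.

4736/15

1/4 ∫_{-4}^{4} h(t)^2 dt = 1/4 · (18944/15) = 4736/15.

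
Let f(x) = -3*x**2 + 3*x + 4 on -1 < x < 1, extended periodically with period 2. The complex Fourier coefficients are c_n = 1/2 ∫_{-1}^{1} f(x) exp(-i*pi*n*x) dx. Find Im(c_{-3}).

1/pi

Since f is real-valued, Im(c_{-3}) = -1/2 ∫_{-1}^{1} f(x) sin(-3*pi*x) dx = b_{3}/2.
Integrating by parts twice (tabular method), an antiderivative of (-3*x**2 + 3*x + 4) sin(-3*pi*x) is -x**2*cos(3*pi*x)/pi + 2*x*sin(3*pi*x)/(3*pi**2) + x*cos(3*pi*x)/pi - sin(3*pi*x)/(3*pi**2) + 2*cos(3*pi*x)/(9*pi**3) + 4*cos(3*pi*x)/(3*pi); evaluating from -1 to 1: ∫_{-1}^{1} (-3*x**2 + 3*x + 4) sin(-3*pi*x) dx = (2*(-6*pi**2 - 1)/(9*pi**3)) - (2*(-1 + 3*pi**2)/(9*pi**3)) = -2/pi.
Hence Im(c_{-3}) = (-1/2)·(-2/pi) = 1/pi.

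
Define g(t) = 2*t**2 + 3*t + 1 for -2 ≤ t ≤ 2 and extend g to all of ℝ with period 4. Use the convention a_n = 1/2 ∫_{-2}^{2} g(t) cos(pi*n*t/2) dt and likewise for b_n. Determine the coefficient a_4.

a_4 = 1/2 ∫_{-2}^{2} g(t) cos(2*pi*t) dt.
Integrating by parts twice (tabular method), an antiderivative of (2*t**2 + 3*t + 1) cos(2*pi*t) is t**2*sin(2*pi*t)/pi + 3*t*sin(2*pi*t)/(2*pi) + t*cos(2*pi*t)/pi**2 - sin(2*pi*t)/(2*pi**3) + sin(2*pi*t)/(2*pi) + 3*cos(2*pi*t)/(4*pi**2); evaluating from -2 to 2: ∫_{-2}^{2} (2*t**2 + 3*t + 1) cos(2*pi*t) dt = (11/(4*pi**2)) - (-5/(4*pi**2)) = 4/pi**2.
Hence a_4 = (1/2)·(4/pi**2) = 2/pi**2.

2/pi**2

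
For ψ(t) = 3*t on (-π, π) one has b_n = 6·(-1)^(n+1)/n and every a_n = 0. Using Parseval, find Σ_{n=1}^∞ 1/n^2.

Parseval: Σ b_n^2 = (1/π) ∫_{-π}^{π} ψ(t)^2 dt = 6*pi**2.
Σ b_n^2 = Σ 36/n^2, so Σ 1/n^2 = (6*pi**2)/36 = pi**2/6.

pi**2/6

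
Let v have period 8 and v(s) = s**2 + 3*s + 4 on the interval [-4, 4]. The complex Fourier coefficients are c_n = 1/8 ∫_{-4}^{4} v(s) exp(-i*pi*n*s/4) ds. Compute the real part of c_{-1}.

-32/pi**2

Since v is real-valued, Re(c_{-1}) = 1/8 ∫_{-4}^{4} v(s) cos(-pi*s/4) ds = a_{1}/2.
Integrating by parts twice (tabular method), an antiderivative of (s**2 + 3*s + 4) cos(-pi*s/4) is 4*s**2*sin(pi*s/4)/pi + 12*s*sin(pi*s/4)/pi + 32*s*cos(pi*s/4)/pi**2 - 128*sin(pi*s/4)/pi**3 + 16*sin(pi*s/4)/pi + 48*cos(pi*s/4)/pi**2; evaluating from -4 to 4: ∫_{-4}^{4} (s**2 + 3*s + 4) cos(-pi*s/4) ds = (-176/pi**2) - (80/pi**2) = -256/pi**2.
Hence Re(c_{-1}) = (1/8)·(-256/pi**2) = -32/pi**2.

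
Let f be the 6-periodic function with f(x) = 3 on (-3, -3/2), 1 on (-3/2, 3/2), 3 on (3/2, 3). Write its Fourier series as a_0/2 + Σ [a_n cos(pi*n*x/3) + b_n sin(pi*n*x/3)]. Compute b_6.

b_6 = 1/3 ∫_{-3}^{3} f(x) sin(2*pi*x) dx.
f is even and sin(2*pi*x) is odd, so the integrand is odd over a symmetric interval and the integral vanishes.

0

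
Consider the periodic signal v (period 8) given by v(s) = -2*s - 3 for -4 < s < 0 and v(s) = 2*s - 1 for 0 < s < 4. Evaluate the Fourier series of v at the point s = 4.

s = 4 differs from s = -4 by 1 full period(s), and the series is 8-periodic.
At s = -4 the one-sided limits are v(-4^-) = 7 and v(-4^+) = 5.
By Dirichlet's theorem the series converges to their average, [(7) + (5)]/2 = 6.

6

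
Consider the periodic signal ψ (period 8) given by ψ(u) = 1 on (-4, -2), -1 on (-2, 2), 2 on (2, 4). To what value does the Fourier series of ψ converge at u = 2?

At u = 2 the one-sided limits are ψ(2^-) = -1 and ψ(2^+) = 2.
By Dirichlet's theorem the series converges to their average, [(-1) + (2)]/2 = 1/2.

1/2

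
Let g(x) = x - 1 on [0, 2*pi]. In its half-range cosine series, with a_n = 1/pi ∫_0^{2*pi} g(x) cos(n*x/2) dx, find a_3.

a_3 = 1/pi ∫_0^{2*pi} (x - 1) cos(3*x/2) dx.
Integrating by parts (boundary term plus one more integral), an antiderivative of (x - 1) cos(3*x/2) is 2*x*sin(3*x/2)/3 - 2*sin(3*x/2)/3 + 4*cos(3*x/2)/9; evaluating from 0 to 2*pi: ∫_{0}^{2*pi} (x - 1) cos(3*x/2) dx = (-4/9) - (4/9) = -8/9.
Hence a_3 = (1/pi)·(-8/9) = -8/(9*pi).

-8/(9*pi)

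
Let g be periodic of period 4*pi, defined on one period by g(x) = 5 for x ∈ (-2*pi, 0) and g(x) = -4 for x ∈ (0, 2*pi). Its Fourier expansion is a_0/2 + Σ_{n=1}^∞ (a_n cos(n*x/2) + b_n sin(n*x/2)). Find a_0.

a_0 = (1/(2*pi)) ∫_{-2*pi}^{2*pi} g(x) dx = (1/(2*pi)) · (2*pi) = 1.

1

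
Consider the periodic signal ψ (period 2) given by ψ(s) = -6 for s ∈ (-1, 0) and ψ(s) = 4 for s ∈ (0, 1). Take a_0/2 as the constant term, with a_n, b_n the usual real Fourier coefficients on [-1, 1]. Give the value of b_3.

b_3 = ∫_{-1}^{1} ψ(s) sin(3*pi*s) ds.
Split the integral at the breakpoints.
Directly, an antiderivative of (-6) sin(3*pi*s) is 2*cos(3*pi*s)/pi; evaluating from -1 to 0: ∫_{-1}^{0} (-6) sin(3*pi*s) ds = (2/pi) - (-2/pi) = 4/pi.
Directly, an antiderivative of (4) sin(3*pi*s) is -4*cos(3*pi*s)/(3*pi); evaluating from 0 to 1: ∫_{0}^{1} (4) sin(3*pi*s) ds = (4/(3*pi)) - (-4/(3*pi)) = 8/(3*pi).
Summing the pieces gives b_3 = 20/(3*pi).

20/(3*pi)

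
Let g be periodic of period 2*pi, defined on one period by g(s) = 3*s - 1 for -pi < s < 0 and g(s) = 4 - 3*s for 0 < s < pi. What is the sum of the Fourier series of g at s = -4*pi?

3/2

s = -4*pi differs from s = 0 by -2 full period(s), and the series is 2*pi-periodic.
At s = 0 the one-sided limits are g(0^-) = -1 and g(0^+) = 4.
By Dirichlet's theorem the series converges to their average, [(-1) + (4)]/2 = 3/2.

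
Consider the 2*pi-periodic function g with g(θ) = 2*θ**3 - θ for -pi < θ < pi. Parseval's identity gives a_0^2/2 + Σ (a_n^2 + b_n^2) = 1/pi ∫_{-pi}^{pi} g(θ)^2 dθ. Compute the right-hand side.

2*pi**2*(-84*pi**2 + 35 + 60*pi**4)/105

1/pi ∫_{-pi}^{pi} g(θ)^2 dθ = 1/pi · (2*pi**3*(-84*pi**2 + 35 + 60*pi**4)/105) = 2*pi**2*(-84*pi**2 + 35 + 60*pi**4)/105.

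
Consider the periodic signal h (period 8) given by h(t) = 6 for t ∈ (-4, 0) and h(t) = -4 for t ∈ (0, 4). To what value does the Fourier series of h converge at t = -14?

t = -14 differs from t = 2 by -2 full period(s), and the series is 8-periodic.
h is continuous at t = 2 with value -4, so the series converges to -4 there.

-4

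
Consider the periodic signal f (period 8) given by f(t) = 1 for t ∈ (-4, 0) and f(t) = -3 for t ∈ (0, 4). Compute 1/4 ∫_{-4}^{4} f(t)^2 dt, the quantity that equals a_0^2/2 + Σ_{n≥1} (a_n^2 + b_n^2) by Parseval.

1/4 ∫_{-4}^{4} f(t)^2 dt = 1/4 · (40) = 10.

10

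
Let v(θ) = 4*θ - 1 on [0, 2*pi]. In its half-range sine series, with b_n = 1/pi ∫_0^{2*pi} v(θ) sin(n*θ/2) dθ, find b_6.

-8/3

b_6 = 1/pi ∫_0^{2*pi} (4*θ - 1) sin(3*θ) dθ.
Integrating by parts (boundary term plus one more integral), an antiderivative of (4*θ - 1) sin(3*θ) is -4*θ*cos(3*θ)/3 + 4*sin(3*θ)/9 + cos(3*θ)/3; evaluating from 0 to 2*pi: ∫_{0}^{2*pi} (4*θ - 1) sin(3*θ) dθ = (1/3 - 8*pi/3) - (1/3) = -8*pi/3.
Hence b_6 = (1/pi)·(-8*pi/3) = -8/3.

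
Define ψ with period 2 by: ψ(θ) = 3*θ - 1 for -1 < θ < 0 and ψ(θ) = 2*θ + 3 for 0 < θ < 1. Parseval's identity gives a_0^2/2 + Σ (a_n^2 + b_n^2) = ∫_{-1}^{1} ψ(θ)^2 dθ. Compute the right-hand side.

∫_{-1}^{1} ψ(θ)^2 dθ = 70/3.

70/3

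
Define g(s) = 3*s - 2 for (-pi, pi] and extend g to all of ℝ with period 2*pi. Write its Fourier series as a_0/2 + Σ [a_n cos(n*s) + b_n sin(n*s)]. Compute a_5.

0

a_5 = 1/pi ∫_{-pi}^{pi} g(s) cos(5*s) ds.
Integrating by parts (boundary term plus one more integral), an antiderivative of (3*s - 2) cos(5*s) is 3*s*sin(5*s)/5 - 2*sin(5*s)/5 + 3*cos(5*s)/25; evaluating from -pi to pi: ∫_{-pi}^{pi} (3*s - 2) cos(5*s) ds = (-3/25) - (-3/25) = 0.
Hence a_5 = (1/pi)·(0) = 0.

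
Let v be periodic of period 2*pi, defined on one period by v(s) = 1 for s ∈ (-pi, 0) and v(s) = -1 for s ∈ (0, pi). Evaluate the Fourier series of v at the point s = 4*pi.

0

s = 4*pi differs from s = 0 by 2 full period(s), and the series is 2*pi-periodic.
At s = 0 the one-sided limits are v(0^-) = 1 and v(0^+) = -1.
By Dirichlet's theorem the series converges to their average, [(1) + (-1)]/2 = 0.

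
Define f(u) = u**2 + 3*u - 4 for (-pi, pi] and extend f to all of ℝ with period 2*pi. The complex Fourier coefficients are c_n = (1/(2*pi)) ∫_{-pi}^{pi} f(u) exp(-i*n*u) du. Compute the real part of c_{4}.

Since f is real-valued, Re(c_{4}) = (1/(2*pi)) ∫_{-pi}^{pi} f(u) cos(4*u) du = a_{4}/2.
Integrating by parts twice (tabular method), an antiderivative of (u**2 + 3*u - 4) cos(4*u) is u**2*sin(4*u)/4 + 3*u*sin(4*u)/4 + u*cos(4*u)/8 - 33*sin(4*u)/32 + 3*cos(4*u)/16; evaluating from -pi to pi: ∫_{-pi}^{pi} (u**2 + 3*u - 4) cos(4*u) du = (3/16 + pi/8) - (3/16 - pi/8) = pi/4.
Hence Re(c_{4}) = (1/(2*pi))·(pi/4) = 1/8.

1/8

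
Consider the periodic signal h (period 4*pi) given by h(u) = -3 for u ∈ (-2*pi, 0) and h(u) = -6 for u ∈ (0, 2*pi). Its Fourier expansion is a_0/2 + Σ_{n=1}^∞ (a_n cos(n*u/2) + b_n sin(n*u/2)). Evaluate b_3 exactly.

b_3 = (1/(2*pi)) ∫_{-2*pi}^{2*pi} h(u) sin(3*u/2) du.
Split the integral at the breakpoints.
Directly, an antiderivative of (-3) sin(3*u/2) is 2*cos(3*u/2); evaluating from -2*pi to 0: ∫_{-2*pi}^{0} (-3) sin(3*u/2) du = (2) - (-2) = 4.
Directly, an antiderivative of (-6) sin(3*u/2) is 4*cos(3*u/2); evaluating from 0 to 2*pi: ∫_{0}^{2*pi} (-6) sin(3*u/2) du = (-4) - (4) = -8.
Summing the pieces and multiplying by (1/(2*pi)) gives b_3 = -2/pi.

-2/pi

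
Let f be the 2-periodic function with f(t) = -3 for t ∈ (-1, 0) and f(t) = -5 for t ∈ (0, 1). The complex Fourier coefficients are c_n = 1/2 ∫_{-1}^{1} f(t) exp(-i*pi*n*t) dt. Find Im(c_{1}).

Since f is real-valued, Im(c_{1}) = -1/2 ∫_{-1}^{1} f(t) sin(pi*t) dt = -b_{1}/2.
Split the integral at the breakpoints.
Directly, an antiderivative of (-3) sin(pi*t) is 3*cos(pi*t)/pi; evaluating from -1 to 0: ∫_{-1}^{0} (-3) sin(pi*t) dt = (3/pi) - (-3/pi) = 6/pi.
Directly, an antiderivative of (-5) sin(pi*t) is 5*cos(pi*t)/pi; evaluating from 0 to 1: ∫_{0}^{1} (-5) sin(pi*t) dt = (-5/pi) - (5/pi) = -10/pi.
So ∫_{-1}^{1} f(t) sin(pi*t) dt = -4/pi.
Hence Im(c_{1}) = (-1/2)·(-4/pi) = 2/pi.

2/pi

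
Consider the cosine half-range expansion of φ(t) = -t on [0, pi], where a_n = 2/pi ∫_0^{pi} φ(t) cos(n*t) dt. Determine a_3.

4/(9*pi)

a_3 = 2/pi ∫_0^{pi} (-t) cos(3*t) dt.
Integrating by parts (boundary term plus one more integral), an antiderivative of (-t) cos(3*t) is -t*sin(3*t)/3 - cos(3*t)/9; evaluating from 0 to pi: ∫_{0}^{pi} (-t) cos(3*t) dt = (1/9) - (-1/9) = 2/9.
Hence a_3 = (2/pi)·(2/9) = 4/(9*pi).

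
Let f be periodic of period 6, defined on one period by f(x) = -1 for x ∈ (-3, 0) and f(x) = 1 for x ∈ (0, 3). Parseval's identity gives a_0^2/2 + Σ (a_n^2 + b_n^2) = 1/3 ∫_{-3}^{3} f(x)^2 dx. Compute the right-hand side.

1/3 ∫_{-3}^{3} f(x)^2 dx = 1/3 · (6) = 2.

2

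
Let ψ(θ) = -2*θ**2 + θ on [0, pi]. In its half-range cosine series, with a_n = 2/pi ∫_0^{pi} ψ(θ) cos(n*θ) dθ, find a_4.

a_4 = 2/pi ∫_0^{pi} (-2*θ**2 + θ) cos(4*θ) dθ.
Integrating by parts twice (tabular method), an antiderivative of (-2*θ**2 + θ) cos(4*θ) is -θ**2*sin(4*θ)/2 + θ*sin(4*θ)/4 - θ*cos(4*θ)/4 + sin(4*θ)/16 + cos(4*θ)/16; evaluating from 0 to pi: ∫_{0}^{pi} (-2*θ**2 + θ) cos(4*θ) dθ = (1/16 - pi/4) - (1/16) = -pi/4.
Hence a_4 = (2/pi)·(-pi/4) = -1/2.

-1/2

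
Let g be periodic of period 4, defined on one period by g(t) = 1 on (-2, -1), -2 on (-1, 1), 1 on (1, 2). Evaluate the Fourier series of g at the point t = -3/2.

1

g is continuous at t = -3/2 with value 1, so the series converges to 1 there.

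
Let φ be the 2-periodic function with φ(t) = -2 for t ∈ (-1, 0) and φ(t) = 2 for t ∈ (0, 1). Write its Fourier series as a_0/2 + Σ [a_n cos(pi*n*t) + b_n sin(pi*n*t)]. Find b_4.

b_4 = ∫_{-1}^{1} φ(t) sin(4*pi*t) dt.
φ is odd and sin(4*pi*t) is odd, so the integrand is even and b_4 = 2 ∫_0^{1} φ(t) sin(4*pi*t) dt.
Directly, an antiderivative of (2) sin(4*pi*t) is -cos(4*pi*t)/(2*pi); evaluating from 0 to 1: ∫_{0}^{1} (2) sin(4*pi*t) dt = (-1/(2*pi)) - (-1/(2*pi)) = 0.
Hence b_4 = 2·(0) = 0.

0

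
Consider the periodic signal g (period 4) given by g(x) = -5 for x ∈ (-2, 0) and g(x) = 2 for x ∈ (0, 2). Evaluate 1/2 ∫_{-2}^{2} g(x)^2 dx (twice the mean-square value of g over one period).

29

1/2 ∫_{-2}^{2} g(x)^2 dx = 1/2 · (58) = 29.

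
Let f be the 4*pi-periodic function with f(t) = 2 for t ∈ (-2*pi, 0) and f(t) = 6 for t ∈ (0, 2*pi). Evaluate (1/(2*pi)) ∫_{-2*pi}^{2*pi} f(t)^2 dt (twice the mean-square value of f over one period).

40

(1/(2*pi)) ∫_{-2*pi}^{2*pi} f(t)^2 dt = (1/(2*pi)) · (80*pi) = 40.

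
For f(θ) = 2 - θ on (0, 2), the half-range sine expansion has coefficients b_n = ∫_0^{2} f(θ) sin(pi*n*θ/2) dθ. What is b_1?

b_1 = ∫_0^{2} (2 - θ) sin(pi*θ/2) dθ.
Integrating by parts (boundary term plus one more integral), an antiderivative of (2 - θ) sin(pi*θ/2) is 2*θ*cos(pi*θ/2)/pi - 4*sin(pi*θ/2)/pi**2 - 4*cos(pi*θ/2)/pi; evaluating from 0 to 2: ∫_{0}^{2} (2 - θ) sin(pi*θ/2) dθ = (0) - (-4/pi) = 4/pi.
Hence b_1 = 4/pi.

4/pi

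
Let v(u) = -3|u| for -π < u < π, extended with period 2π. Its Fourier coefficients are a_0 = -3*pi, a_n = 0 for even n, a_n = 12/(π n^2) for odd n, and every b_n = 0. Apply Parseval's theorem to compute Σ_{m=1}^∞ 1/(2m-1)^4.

pi**4/96

Parseval: a_0^2/2 + Σ a_n^2 = (1/π) ∫_{-π}^{π} v(u)^2 du = 6*pi**2.
Subtract a_0^2/2 = 9*pi**2/2: Σ a_n^2 = 3*pi**2/2.
Only odd n contribute, with a_n^2 = 144/(π^2 n^4), so Σ_{m≥1} 1/(2m-1)^4 = π^2·(3*pi**2/2)/144 = pi**4/96.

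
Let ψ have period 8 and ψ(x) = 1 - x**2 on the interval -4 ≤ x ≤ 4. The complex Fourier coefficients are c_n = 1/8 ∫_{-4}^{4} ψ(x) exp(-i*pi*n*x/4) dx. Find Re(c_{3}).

Since ψ is real-valued, Re(c_{3}) = 1/8 ∫_{-4}^{4} ψ(x) cos(3*pi*x/4) dx = a_{3}/2.
ψ is even and cos(3*pi*x/4) is even, so the integrand is even: ∫_{-4}^{4} ψ(x) cos(3*pi*x/4) dx = 2∫_0^{4} ψ(x) cos(3*pi*x/4) dx.
Integrating by parts twice (tabular method), an antiderivative of (1 - x**2) cos(3*pi*x/4) is -4*x**2*sin(3*pi*x/4)/(3*pi) - 32*x*cos(3*pi*x/4)/(9*pi**2) + 128*sin(3*pi*x/4)/(27*pi**3) + 4*sin(3*pi*x/4)/(3*pi); evaluating from 0 to 4: ∫_{0}^{4} (1 - x**2) cos(3*pi*x/4) dx = (128/(9*pi**2)) - (0) = 128/(9*pi**2).
So ∫_{-4}^{4} ψ(x) cos(3*pi*x/4) dx = 256/(9*pi**2).
Hence Re(c_{3}) = (1/8)·(256/(9*pi**2)) = 32/(9*pi**2).

32/(9*pi**2)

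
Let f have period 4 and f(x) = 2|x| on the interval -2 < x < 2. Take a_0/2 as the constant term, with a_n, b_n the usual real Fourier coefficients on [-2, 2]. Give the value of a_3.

a_3 = 1/2 ∫_{-2}^{2} f(x) cos(3*pi*x/2) dx.
f is even and cos(3*pi*x/2) is even, so the integrand is even and a_3 = ∫_0^{2} f(x) cos(3*pi*x/2) dx.
Integrating by parts (boundary term plus one more integral), an antiderivative of (2*x) cos(3*pi*x/2) is 4*x*sin(3*pi*x/2)/(3*pi) + 8*cos(3*pi*x/2)/(9*pi**2); evaluating from 0 to 2: ∫_{0}^{2} (2*x) cos(3*pi*x/2) dx = (-8/(9*pi**2)) - (8/(9*pi**2)) = -16/(9*pi**2).
Hence a_3 = -16/(9*pi**2).

-16/(9*pi**2)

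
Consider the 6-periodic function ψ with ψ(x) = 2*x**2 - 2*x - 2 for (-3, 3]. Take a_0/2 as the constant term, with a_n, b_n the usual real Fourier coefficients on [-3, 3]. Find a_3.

-8/pi**2

a_3 = 1/3 ∫_{-3}^{3} ψ(x) cos(pi*x) dx.
Integrating by parts twice (tabular method), an antiderivative of (2*x**2 - 2*x - 2) cos(pi*x) is 2*x**2*sin(pi*x)/pi - 2*x*sin(pi*x)/pi + 4*x*cos(pi*x)/pi**2 - 2*sin(pi*x)/pi - 4*sin(pi*x)/pi**3 - 2*cos(pi*x)/pi**2; evaluating from -3 to 3: ∫_{-3}^{3} (2*x**2 - 2*x - 2) cos(pi*x) dx = (-10/pi**2) - (14/pi**2) = -24/pi**2.
Hence a_3 = (1/3)·(-24/pi**2) = -8/pi**2.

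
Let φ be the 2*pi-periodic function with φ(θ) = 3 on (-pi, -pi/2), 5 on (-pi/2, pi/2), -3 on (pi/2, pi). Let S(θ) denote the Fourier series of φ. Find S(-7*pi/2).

1

θ = -7*pi/2 differs from θ = pi/2 by -2 full period(s), and the series is 2*pi-periodic.
At θ = pi/2 the one-sided limits are φ(pi/2^-) = 5 and φ(pi/2^+) = -3.
By Dirichlet's theorem the series converges to their average, [(5) + (-3)]/2 = 1.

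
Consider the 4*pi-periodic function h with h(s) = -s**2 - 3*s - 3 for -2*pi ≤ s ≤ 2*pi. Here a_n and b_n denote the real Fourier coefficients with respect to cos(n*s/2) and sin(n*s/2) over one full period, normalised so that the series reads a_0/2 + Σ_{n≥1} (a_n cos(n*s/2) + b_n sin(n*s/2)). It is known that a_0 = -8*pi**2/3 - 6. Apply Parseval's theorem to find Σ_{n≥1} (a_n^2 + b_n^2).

Parseval: a_0^2/2 + Σ_{n≥1} (a_n^2+b_n^2) = (1/(2*pi)) ∫_{-2*pi}^{2*pi} h(s)^2 ds = 18 + 40*pi**2 + 32*pi**4/5.
Subtract a_0^2/2 = 2*(9 + 4*pi**2)**2/9: Σ (a_n^2+b_n^2) = pi**2*(24 + 128*pi**2/45).

pi**2*(24 + 128*pi**2/45)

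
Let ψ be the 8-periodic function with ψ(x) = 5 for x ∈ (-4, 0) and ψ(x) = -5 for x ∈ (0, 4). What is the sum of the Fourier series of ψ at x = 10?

-5

x = 10 differs from x = 2 by 1 full period(s), and the series is 8-periodic.
ψ is continuous at x = 2 with value -5, so the series converges to -5 there.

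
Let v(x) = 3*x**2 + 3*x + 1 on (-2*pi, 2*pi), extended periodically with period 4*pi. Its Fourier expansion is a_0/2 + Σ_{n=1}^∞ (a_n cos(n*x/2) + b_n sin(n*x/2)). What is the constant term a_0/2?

a_0 = (1/(2*pi)) ∫_{-2*pi}^{2*pi} v(x) dx = (1/(2*pi)) · (4*pi + 16*pi**3) = 2 + 8*pi**2.
So the constant term a_0/2 = 1 + 4*pi**2.

1 + 4*pi**2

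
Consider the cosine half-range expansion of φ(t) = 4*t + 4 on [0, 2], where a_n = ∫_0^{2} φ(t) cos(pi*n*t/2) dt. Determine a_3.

a_3 = ∫_0^{2} (4*t + 4) cos(3*pi*t/2) dt.
Integrating by parts (boundary term plus one more integral), an antiderivative of (4*t + 4) cos(3*pi*t/2) is 8*t*sin(3*pi*t/2)/(3*pi) + 8*sin(3*pi*t/2)/(3*pi) + 16*cos(3*pi*t/2)/(9*pi**2); evaluating from 0 to 2: ∫_{0}^{2} (4*t + 4) cos(3*pi*t/2) dt = (-16/(9*pi**2)) - (16/(9*pi**2)) = -32/(9*pi**2).
Hence a_3 = -32/(9*pi**2).

-32/(9*pi**2)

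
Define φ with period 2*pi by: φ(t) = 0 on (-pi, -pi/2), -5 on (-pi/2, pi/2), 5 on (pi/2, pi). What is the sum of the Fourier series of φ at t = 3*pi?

t = 3*pi differs from t = pi by 1 full period(s), and the series is 2*pi-periodic.
At t = pi the one-sided limits are φ(pi^-) = 5 and φ(pi^+) = 0.
By Dirichlet's theorem the series converges to their average, [(5) + (0)]/2 = 5/2.

5/2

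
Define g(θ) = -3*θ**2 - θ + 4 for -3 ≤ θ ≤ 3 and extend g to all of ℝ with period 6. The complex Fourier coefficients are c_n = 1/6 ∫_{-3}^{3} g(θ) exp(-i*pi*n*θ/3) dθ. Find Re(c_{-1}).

Since g is real-valued, Re(c_{-1}) = 1/6 ∫_{-3}^{3} g(θ) cos(-pi*θ/3) dθ = a_{1}/2.
Integrating by parts twice (tabular method), an antiderivative of (-3*θ**2 - θ + 4) cos(-pi*θ/3) is -9*θ**2*sin(pi*θ/3)/pi - 3*θ*sin(pi*θ/3)/pi - 54*θ*cos(pi*θ/3)/pi**2 + 12*sin(pi*θ/3)/pi + 162*sin(pi*θ/3)/pi**3 - 9*cos(pi*θ/3)/pi**2; evaluating from -3 to 3: ∫_{-3}^{3} (-3*θ**2 - θ + 4) cos(-pi*θ/3) dθ = (171/pi**2) - (-153/pi**2) = 324/pi**2.
Hence Re(c_{-1}) = (1/6)·(324/pi**2) = 54/pi**2.

54/pi**2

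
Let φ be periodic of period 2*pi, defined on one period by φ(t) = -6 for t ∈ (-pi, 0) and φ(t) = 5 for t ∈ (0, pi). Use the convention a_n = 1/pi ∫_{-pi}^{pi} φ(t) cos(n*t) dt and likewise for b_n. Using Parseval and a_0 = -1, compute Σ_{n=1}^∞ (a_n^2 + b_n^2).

Parseval: a_0^2/2 + Σ_{n≥1} (a_n^2+b_n^2) = 1/pi ∫_{-pi}^{pi} φ(t)^2 dt = 61.
Subtract a_0^2/2 = 1/2: Σ (a_n^2+b_n^2) = 121/2.

121/2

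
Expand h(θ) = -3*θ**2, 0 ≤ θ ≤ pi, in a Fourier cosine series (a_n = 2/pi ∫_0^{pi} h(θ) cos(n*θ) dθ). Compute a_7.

12/49

a_7 = 2/pi ∫_0^{pi} (-3*θ**2) cos(7*θ) dθ.
Integrating by parts twice (tabular method), an antiderivative of (-3*θ**2) cos(7*θ) is -3*θ**2*sin(7*θ)/7 - 6*θ*cos(7*θ)/49 + 6*sin(7*θ)/343; evaluating from 0 to pi: ∫_{0}^{pi} (-3*θ**2) cos(7*θ) dθ = (6*pi/49) - (0) = 6*pi/49.
Hence a_7 = (2/pi)·(6*pi/49) = 12/49.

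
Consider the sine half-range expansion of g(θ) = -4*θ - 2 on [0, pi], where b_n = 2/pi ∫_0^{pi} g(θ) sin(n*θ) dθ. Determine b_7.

b_7 = 2/pi ∫_0^{pi} (-4*θ - 2) sin(7*θ) dθ.
Integrating by parts (boundary term plus one more integral), an antiderivative of (-4*θ - 2) sin(7*θ) is 4*θ*cos(7*θ)/7 - 4*sin(7*θ)/49 + 2*cos(7*θ)/7; evaluating from 0 to pi: ∫_{0}^{pi} (-4*θ - 2) sin(7*θ) dθ = (-4*pi/7 - 2/7) - (2/7) = -4*pi/7 - 4/7.
Hence b_7 = (2/pi)·(-4*pi/7 - 4/7) = 8*(-pi - 1)/(7*pi).

8*(-pi - 1)/(7*pi)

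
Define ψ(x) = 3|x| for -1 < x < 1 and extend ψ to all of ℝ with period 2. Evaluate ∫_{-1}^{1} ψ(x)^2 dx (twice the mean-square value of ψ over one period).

6

∫_{-1}^{1} ψ(x)^2 dx = 6.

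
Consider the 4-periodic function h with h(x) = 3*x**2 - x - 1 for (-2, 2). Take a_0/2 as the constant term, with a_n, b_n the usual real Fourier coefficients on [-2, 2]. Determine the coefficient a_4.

a_4 = 1/2 ∫_{-2}^{2} h(x) cos(2*pi*x) dx.
Integrating by parts twice (tabular method), an antiderivative of (3*x**2 - x - 1) cos(2*pi*x) is 3*x**2*sin(2*pi*x)/(2*pi) - x*sin(2*pi*x)/(2*pi) + 3*x*cos(2*pi*x)/(2*pi**2) - sin(2*pi*x)/(2*pi) - 3*sin(2*pi*x)/(4*pi**3) - cos(2*pi*x)/(4*pi**2); evaluating from -2 to 2: ∫_{-2}^{2} (3*x**2 - x - 1) cos(2*pi*x) dx = (11/(4*pi**2)) - (-13/(4*pi**2)) = 6/pi**2.
Hence a_4 = (1/2)·(6/pi**2) = 3/pi**2.

3/pi**2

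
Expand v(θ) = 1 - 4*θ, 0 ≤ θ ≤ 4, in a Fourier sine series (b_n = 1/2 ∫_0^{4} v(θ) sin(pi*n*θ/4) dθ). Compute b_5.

-28/(5*pi)

b_5 = 1/2 ∫_0^{4} (1 - 4*θ) sin(5*pi*θ/4) dθ.
Integrating by parts (boundary term plus one more integral), an antiderivative of (1 - 4*θ) sin(5*pi*θ/4) is 16*θ*cos(5*pi*θ/4)/(5*pi) - 64*sin(5*pi*θ/4)/(25*pi**2) - 4*cos(5*pi*θ/4)/(5*pi); evaluating from 0 to 4: ∫_{0}^{4} (1 - 4*θ) sin(5*pi*θ/4) dθ = (-12/pi) - (-4/(5*pi)) = -56/(5*pi).
Hence b_5 = (1/2)·(-56/(5*pi)) = -28/(5*pi).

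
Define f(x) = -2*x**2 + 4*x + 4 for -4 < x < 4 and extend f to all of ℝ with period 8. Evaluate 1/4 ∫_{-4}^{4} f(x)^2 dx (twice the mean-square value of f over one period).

1/4 ∫_{-4}^{4} f(x)^2 dx = 1/4 · (8832/5) = 2208/5.

2208/5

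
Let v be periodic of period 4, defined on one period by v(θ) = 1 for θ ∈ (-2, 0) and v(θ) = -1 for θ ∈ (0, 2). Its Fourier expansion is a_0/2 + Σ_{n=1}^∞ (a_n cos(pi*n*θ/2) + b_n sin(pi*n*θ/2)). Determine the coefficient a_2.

a_2 = 1/2 ∫_{-2}^{2} v(θ) cos(pi*θ) dθ.
v is odd and cos(pi*θ) is even, so the integrand is odd over a symmetric interval and the integral vanishes.

0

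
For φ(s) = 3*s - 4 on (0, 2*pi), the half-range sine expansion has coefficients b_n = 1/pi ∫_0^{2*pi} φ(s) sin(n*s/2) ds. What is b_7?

4*(-4 + 3*pi)/(7*pi)

b_7 = 1/pi ∫_0^{2*pi} (3*s - 4) sin(7*s/2) ds.
Integrating by parts (boundary term plus one more integral), an antiderivative of (3*s - 4) sin(7*s/2) is -6*s*cos(7*s/2)/7 + 12*sin(7*s/2)/49 + 8*cos(7*s/2)/7; evaluating from 0 to 2*pi: ∫_{0}^{2*pi} (3*s - 4) sin(7*s/2) ds = (-8/7 + 12*pi/7) - (8/7) = -16/7 + 12*pi/7.
Hence b_7 = (1/pi)·(-16/7 + 12*pi/7) = 4*(-4 + 3*pi)/(7*pi).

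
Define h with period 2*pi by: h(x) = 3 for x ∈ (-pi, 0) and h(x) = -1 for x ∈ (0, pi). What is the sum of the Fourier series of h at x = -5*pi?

1

x = -5*pi differs from x = -pi by -2 full period(s), and the series is 2*pi-periodic.
At x = -pi the one-sided limits are h(-pi^-) = -1 and h(-pi^+) = 3.
By Dirichlet's theorem the series converges to their average, [(-1) + (3)]/2 = 1.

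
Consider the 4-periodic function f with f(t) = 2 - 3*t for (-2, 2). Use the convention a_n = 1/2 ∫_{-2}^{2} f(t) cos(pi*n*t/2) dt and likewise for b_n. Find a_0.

4

a_0 = 1/2 ∫_{-2}^{2} f(t) dt = 1/2 · (8) = 4.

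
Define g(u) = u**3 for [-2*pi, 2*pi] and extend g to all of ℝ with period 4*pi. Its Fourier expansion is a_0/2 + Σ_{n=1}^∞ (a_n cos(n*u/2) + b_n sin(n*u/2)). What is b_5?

-96/125 + 16*pi**2/5

b_5 = (1/(2*pi)) ∫_{-2*pi}^{2*pi} g(u) sin(5*u/2) du.
g is odd and sin(5*u/2) is odd, so the integrand is even and b_5 = 1/pi ∫_0^{2*pi} g(u) sin(5*u/2) du.
Integrating by parts three times (tabular method), an antiderivative of (u**3) sin(5*u/2) is -2*u**3*cos(5*u/2)/5 + 12*u**2*sin(5*u/2)/25 + 48*u*cos(5*u/2)/125 - 96*sin(5*u/2)/625; evaluating from 0 to 2*pi: ∫_{0}^{2*pi} (u**3) sin(5*u/2) du = (16*pi*(-6 + 25*pi**2)/125) - (0) = 16*pi*(-6 + 25*pi**2)/125.
Hence b_5 = (1/pi)·(16*pi*(-6 + 25*pi**2)/125) = -96/125 + 16*pi**2/5.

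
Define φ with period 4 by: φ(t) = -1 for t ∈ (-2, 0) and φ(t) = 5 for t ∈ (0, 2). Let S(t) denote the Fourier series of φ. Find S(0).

2

At t = 0 the one-sided limits are φ(0^-) = -1 and φ(0^+) = 5.
By Dirichlet's theorem the series converges to their average, [(-1) + (5)]/2 = 2.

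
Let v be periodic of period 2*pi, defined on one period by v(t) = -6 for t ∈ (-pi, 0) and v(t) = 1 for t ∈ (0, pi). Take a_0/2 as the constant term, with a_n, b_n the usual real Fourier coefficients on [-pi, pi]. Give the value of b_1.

b_1 = 1/pi ∫_{-pi}^{pi} v(t) sin(t) dt.
Split the integral at the breakpoints.
Directly, an antiderivative of (-6) sin(t) is 6*cos(t); evaluating from -pi to 0: ∫_{-pi}^{0} (-6) sin(t) dt = (6) - (-6) = 12.
Directly, an antiderivative of (1) sin(t) is -cos(t); evaluating from 0 to pi: ∫_{0}^{pi} (1) sin(t) dt = (1) - (-1) = 2.
Summing the pieces and multiplying by (1/pi) gives b_1 = 14/pi.

14/pi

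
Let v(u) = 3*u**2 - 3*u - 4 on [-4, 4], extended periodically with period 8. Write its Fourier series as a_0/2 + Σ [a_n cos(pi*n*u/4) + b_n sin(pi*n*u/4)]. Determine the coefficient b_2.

b_2 = 1/4 ∫_{-4}^{4} v(u) sin(pi*u/2) du.
Integrating by parts twice (tabular method), an antiderivative of (3*u**2 - 3*u - 4) sin(pi*u/2) is -6*u**2*cos(pi*u/2)/pi + 24*u*sin(pi*u/2)/pi**2 + 6*u*cos(pi*u/2)/pi - 12*sin(pi*u/2)/pi**2 + 48*cos(pi*u/2)/pi**3 + 8*cos(pi*u/2)/pi; evaluating from -4 to 4: ∫_{-4}^{4} (3*u**2 - 3*u - 4) sin(pi*u/2) du = (-64/pi + 48/pi**3) - (-112/pi + 48/pi**3) = 48/pi.
Hence b_2 = (1/4)·(48/pi) = 12/pi.

12/pi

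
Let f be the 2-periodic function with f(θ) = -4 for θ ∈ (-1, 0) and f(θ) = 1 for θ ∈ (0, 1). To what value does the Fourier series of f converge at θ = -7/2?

1

θ = -7/2 differs from θ = 1/2 by -2 full period(s), and the series is 2-periodic.
f is continuous at θ = 1/2 with value 1, so the series converges to 1 there.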